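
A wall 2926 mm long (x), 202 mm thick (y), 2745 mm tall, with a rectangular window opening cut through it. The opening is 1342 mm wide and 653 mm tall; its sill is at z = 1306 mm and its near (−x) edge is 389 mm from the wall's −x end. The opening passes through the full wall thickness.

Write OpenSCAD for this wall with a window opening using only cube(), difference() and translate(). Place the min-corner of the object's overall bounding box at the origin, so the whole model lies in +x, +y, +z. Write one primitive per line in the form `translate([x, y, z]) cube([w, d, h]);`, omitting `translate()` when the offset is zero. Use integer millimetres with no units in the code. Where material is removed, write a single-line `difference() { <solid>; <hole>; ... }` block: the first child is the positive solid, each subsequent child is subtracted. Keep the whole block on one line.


difference() { cube([2926, 202, 2745]); translate([389, 0, 1306]) cube([1342, 202, 653]); }


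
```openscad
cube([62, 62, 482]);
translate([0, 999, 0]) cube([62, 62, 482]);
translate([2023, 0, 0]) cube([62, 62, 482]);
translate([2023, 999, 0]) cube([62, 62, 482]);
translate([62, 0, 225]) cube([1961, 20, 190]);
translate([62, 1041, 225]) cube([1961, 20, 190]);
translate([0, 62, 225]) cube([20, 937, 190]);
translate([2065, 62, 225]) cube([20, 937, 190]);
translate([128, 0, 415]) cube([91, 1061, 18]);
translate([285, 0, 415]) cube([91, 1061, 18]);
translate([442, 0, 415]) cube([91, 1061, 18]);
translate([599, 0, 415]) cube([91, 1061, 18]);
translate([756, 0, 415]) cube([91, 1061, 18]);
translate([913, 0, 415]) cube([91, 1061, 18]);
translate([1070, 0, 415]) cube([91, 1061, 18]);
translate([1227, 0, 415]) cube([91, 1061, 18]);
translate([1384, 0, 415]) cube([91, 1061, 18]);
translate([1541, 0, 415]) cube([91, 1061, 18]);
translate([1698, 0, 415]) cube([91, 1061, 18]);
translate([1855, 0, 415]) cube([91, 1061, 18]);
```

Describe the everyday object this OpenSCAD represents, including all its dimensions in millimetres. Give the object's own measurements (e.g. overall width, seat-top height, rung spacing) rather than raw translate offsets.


A bed frame 2085 mm long (x) by 1061 mm wide (y). Four 62×62 mm corner posts, 482 mm tall, at the corners of the footprint. Four rails of 20 mm thickness and 190 mm height run between adjacent posts with their undersides at z = 225 mm, their outer faces flush with the outside of the frame (the two x-running rails run between the posts' inner faces; the two y-running rails run between the posts' inner faces). 12 slats, each 91 mm wide (x) and 18 mm thick, lie across the top of the two x-running rails, running the full 1061 mm width of the frame in y; along x they sit between the end posts with a 66 mm gap after the −x posts and between neighbouring slats, leaving 77 mm before the +x posts.


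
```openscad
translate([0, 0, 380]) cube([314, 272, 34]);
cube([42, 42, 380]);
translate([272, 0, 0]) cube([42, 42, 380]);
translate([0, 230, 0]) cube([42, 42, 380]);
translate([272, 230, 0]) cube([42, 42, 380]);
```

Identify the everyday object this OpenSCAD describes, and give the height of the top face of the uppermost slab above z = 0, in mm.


A stool. The seat height is 414 mm.

A 314×272×34 slab at z = 380 on four corner posts — a stool. The seat top is 380 + 34 = 414 mm.


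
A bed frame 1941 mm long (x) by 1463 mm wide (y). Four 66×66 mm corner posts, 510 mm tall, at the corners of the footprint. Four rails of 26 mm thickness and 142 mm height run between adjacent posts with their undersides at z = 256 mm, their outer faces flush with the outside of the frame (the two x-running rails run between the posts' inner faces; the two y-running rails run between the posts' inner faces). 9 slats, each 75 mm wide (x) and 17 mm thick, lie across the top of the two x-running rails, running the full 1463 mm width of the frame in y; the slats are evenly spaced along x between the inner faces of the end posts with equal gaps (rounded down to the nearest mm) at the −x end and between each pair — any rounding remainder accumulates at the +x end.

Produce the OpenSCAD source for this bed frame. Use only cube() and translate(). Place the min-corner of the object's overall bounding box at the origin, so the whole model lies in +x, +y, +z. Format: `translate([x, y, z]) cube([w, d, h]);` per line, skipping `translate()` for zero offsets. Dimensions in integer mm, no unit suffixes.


// slat z = rail_z + rail_h = 256 + 142 = 398
// slat gap = ⌊(1809 − 9·75) / 10⌋ = 113
cube([66, 66, 510]);
translate([0, 1397, 0]) cube([66, 66, 510]);
translate([1875, 0, 0]) cube([66, 66, 510]);
translate([1875, 1397, 0]) cube([66, 66, 510]);
translate([66, 0, 256]) cube([1809, 26, 142]);
translate([66, 1437, 256]) cube([1809, 26, 142]);
translate([0, 66, 256]) cube([26, 1331, 142]);
translate([1915, 66, 256]) cube([26, 1331, 142]);
translate([179, 0, 398]) cube([75, 1463, 17]);
translate([367, 0, 398]) cube([75, 1463, 17]);
translate([555, 0, 398]) cube([75, 1463, 17]);
translate([743, 0, 398]) cube([75, 1463, 17]);
translate([931, 0, 398]) cube([75, 1463, 17]);
translate([1119, 0, 398]) cube([75, 1463, 17]);
translate([1307, 0, 398]) cube([75, 1463, 17]);
translate([1495, 0, 398]) cube([75, 1463, 17]);
translate([1683, 0, 398]) cube([75, 1463, 17]);


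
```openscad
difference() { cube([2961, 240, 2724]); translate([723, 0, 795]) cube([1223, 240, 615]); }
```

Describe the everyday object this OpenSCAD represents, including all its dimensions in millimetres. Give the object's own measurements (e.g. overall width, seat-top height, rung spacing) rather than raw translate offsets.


A wall 2961 mm long (x), 240 mm thick (y), 2724 mm tall, with a rectangular window opening cut through it. The opening is 1223 mm wide and 615 mm tall; its sill is at z = 795 mm and its near (−x) edge is 723 mm from the wall's −x end. The opening passes through the full wall thickness.


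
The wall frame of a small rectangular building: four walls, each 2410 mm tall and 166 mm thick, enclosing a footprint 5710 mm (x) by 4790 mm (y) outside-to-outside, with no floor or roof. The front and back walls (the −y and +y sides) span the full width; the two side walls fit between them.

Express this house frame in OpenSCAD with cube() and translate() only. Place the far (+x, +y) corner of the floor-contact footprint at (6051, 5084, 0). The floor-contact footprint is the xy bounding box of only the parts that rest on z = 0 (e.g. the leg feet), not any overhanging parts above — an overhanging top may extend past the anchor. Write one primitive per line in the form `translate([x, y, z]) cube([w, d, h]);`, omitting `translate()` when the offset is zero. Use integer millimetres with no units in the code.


translate([341, 294, 0]) cube([5710, 166, 2410]);
translate([341, 4918, 0]) cube([5710, 166, 2410]);
translate([341, 460, 0]) cube([166, 4458, 2410]);
translate([5885, 460, 0]) cube([166, 4458, 2410]);


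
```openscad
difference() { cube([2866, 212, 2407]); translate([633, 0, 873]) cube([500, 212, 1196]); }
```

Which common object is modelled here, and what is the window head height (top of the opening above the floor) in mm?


A wall with a window opening. The window head height is 2069 mm.

A wall with a rectangular opening subtracted — a window. Sill at z = 873, opening 1196 mm tall, so the head is at 873 + 1196 = 2069 mm.


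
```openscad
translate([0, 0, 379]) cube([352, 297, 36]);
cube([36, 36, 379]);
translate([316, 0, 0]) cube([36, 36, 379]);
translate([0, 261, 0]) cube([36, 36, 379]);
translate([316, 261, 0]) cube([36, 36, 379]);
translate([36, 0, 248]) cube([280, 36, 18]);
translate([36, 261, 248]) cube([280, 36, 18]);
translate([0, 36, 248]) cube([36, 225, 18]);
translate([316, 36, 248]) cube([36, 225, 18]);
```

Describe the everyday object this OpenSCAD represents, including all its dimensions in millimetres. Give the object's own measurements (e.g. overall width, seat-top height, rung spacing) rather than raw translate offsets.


A simple wooden stool: a rectangular seat 352 mm (x) by 297 mm (y), 36 mm thick, top face at z = 415 mm, on four square legs, each 36×36 mm in cross-section. The legs rest on z = 0, each flush with a corner of the seat. Four stretchers, 36 mm wide and 18 mm tall, connect adjacent legs with their undersides at z = 248 mm, each running between the inner faces of the legs it joins and aligned with the legs' outer faces on the other axis.


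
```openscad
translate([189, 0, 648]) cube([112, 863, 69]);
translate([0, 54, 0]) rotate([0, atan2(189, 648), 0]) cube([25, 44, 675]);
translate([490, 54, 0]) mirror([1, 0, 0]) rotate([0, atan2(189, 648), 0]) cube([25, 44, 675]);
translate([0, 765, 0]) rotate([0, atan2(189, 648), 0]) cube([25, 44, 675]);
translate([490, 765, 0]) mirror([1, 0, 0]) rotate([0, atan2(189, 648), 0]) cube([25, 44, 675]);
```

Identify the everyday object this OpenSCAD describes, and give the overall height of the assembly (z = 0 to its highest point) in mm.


A sawhorse. The overall height is 717 mm.

A beam across two mirrored pairs of raked legs — a sawhorse. The beam's underside is at z = 648 (matching the legs' vertical rise in atan2(189, 648)) and the beam is 69 mm tall, so its top is at 648 + 69 = 717 mm. The raked legs top out at the beam's underside, so that is the highest point.


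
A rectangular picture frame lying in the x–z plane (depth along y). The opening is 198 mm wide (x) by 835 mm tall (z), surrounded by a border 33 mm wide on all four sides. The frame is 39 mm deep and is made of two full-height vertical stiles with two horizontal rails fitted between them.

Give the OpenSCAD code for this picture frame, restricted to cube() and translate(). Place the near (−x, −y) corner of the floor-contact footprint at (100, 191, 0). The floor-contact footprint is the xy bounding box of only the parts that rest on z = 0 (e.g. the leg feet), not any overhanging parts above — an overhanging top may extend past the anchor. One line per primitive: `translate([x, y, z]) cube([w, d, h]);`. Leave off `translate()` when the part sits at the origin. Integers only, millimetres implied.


translate([100, 191, 0]) cube([33, 39, 901]);
translate([331, 191, 0]) cube([33, 39, 901]);
translate([133, 191, 0]) cube([198, 39, 33]);
translate([133, 191, 868]) cube([198, 39, 33]);


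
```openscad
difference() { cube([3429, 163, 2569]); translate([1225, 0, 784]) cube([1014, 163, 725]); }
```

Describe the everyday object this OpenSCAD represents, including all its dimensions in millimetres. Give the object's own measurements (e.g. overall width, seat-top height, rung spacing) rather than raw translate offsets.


A wall 3429 mm long (x), 163 mm thick (y), 2569 mm tall, with a rectangular window opening cut through it. The opening is 1014 mm wide and 725 mm tall; its sill is at z = 784 mm and its near (−x) edge is 1225 mm from the wall's −x end. The opening passes through the full wall thickness.


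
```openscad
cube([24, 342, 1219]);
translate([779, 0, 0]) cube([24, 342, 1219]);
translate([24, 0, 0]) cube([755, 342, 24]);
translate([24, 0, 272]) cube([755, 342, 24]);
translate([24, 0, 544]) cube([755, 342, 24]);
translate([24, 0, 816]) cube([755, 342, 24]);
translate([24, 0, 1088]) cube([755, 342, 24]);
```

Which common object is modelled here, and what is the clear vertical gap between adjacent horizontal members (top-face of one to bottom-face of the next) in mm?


A bookshelf. The clear shelf gap is 248 mm.

Two tall side panels with 5 horizontal boards between them — a bookshelf. The first two shelf undersides are at z = 0 and z = 272; with shelf thickness 24, the clear gap is 272 − 0 − 24 = 248 mm.


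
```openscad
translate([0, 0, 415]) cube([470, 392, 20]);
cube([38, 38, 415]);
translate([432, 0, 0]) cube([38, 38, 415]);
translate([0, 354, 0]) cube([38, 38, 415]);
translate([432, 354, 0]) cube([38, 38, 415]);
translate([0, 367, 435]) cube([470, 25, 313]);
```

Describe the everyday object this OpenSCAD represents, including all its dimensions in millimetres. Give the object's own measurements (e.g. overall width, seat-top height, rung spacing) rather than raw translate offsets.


A chair. The seat is a 470×392×20 mm slab with its top at z = 435 mm, on four 38×38 mm corner legs (flush with the seat edges, standing on z = 0). A flat backrest 25 mm thick, 313 mm tall, spans the full seat width and rises from the seat top along its +y edge, rear face flush with the rear of the seat.


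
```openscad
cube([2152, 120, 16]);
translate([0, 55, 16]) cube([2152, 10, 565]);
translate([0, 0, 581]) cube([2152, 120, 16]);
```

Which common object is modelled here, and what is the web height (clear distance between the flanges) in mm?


An I-beam. The web height is 565 mm.

Two wide flanges with a thin centred web — an I-beam. Overall 597 mm minus two 16 mm flanges gives a web of 597 − 2·16 = 565 mm.


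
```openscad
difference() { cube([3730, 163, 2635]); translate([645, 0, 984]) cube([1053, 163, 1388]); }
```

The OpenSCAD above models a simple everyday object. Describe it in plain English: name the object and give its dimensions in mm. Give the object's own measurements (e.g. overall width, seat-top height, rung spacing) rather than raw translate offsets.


A wall 3730 mm long (x), 163 mm thick (y), 2635 mm tall, with a rectangular window opening cut through it. The opening is 1053 mm wide and 1388 mm tall; its sill is at z = 984 mm and its near (−x) edge is 645 mm from the wall's −x end. The opening passes through the full wall thickness.


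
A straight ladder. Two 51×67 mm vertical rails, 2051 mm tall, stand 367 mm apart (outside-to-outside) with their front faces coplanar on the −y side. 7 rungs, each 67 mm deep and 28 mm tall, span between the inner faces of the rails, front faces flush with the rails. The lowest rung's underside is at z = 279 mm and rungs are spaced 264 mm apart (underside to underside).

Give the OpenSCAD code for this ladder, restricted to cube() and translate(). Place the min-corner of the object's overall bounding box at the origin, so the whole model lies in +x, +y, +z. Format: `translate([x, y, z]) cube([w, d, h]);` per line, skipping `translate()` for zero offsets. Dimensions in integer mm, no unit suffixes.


// rung span = 367 - 2*51 = 265
// rung[k] z = 279 + k*264
cube([51, 67, 2051]);
translate([316, 0, 0]) cube([51, 67, 2051]);
translate([51, 0, 279]) cube([265, 67, 28]);
translate([51, 0, 543]) cube([265, 67, 28]);
translate([51, 0, 807]) cube([265, 67, 28]);
translate([51, 0, 1071]) cube([265, 67, 28]);
translate([51, 0, 1335]) cube([265, 67, 28]);
translate([51, 0, 1599]) cube([265, 67, 28]);
translate([51, 0, 1863]) cube([265, 67, 28]);


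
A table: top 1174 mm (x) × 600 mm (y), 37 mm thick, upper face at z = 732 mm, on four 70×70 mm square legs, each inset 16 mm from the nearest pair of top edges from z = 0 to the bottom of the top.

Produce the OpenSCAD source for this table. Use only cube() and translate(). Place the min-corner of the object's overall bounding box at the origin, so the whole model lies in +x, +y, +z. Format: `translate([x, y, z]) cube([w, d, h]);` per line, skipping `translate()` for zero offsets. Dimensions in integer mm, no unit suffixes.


// leg_h = 732 - 37 = 695
translate([0, 0, 695]) cube([1174, 600, 37]);
translate([16, 16, 0]) cube([70, 70, 695]);
translate([1088, 16, 0]) cube([70, 70, 695]);
translate([16, 514, 0]) cube([70, 70, 695]);
translate([1088, 514, 0]) cube([70, 70, 695]);


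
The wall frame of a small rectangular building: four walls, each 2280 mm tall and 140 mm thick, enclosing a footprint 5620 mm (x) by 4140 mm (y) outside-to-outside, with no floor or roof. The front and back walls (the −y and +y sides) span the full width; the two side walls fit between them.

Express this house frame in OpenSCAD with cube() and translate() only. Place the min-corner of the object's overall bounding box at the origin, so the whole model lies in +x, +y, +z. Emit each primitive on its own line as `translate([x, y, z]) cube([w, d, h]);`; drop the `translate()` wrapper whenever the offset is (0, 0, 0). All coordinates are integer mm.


cube([5620, 140, 2280]);
translate([0, 4000, 0]) cube([5620, 140, 2280]);
translate([0, 140, 0]) cube([140, 3860, 2280]);
translate([5480, 140, 0]) cube([140, 3860, 2280]);


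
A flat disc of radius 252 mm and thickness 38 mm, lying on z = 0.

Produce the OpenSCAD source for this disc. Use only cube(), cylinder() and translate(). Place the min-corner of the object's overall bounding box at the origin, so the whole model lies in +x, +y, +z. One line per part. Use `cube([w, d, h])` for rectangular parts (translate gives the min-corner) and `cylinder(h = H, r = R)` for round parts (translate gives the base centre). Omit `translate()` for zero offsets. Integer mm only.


translate([252, 252, 0]) cylinder(h = 38, r = 252);


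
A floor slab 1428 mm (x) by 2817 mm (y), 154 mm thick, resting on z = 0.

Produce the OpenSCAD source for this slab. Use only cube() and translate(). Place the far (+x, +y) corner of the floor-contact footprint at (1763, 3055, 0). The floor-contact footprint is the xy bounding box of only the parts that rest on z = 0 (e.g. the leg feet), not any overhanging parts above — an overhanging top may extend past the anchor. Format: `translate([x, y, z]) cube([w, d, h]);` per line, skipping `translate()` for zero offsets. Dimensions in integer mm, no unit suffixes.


translate([335, 238, 0]) cube([1428, 2817, 154]);


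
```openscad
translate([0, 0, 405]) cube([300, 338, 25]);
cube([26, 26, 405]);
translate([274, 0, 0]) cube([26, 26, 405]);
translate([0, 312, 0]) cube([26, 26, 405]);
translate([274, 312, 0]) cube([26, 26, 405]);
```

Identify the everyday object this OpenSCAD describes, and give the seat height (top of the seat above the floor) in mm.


A stool. The seat height is 430 mm.

A 300×338×25 slab at z = 405 on four corner posts — a stool. The seat top is 405 + 25 = 430 mm.


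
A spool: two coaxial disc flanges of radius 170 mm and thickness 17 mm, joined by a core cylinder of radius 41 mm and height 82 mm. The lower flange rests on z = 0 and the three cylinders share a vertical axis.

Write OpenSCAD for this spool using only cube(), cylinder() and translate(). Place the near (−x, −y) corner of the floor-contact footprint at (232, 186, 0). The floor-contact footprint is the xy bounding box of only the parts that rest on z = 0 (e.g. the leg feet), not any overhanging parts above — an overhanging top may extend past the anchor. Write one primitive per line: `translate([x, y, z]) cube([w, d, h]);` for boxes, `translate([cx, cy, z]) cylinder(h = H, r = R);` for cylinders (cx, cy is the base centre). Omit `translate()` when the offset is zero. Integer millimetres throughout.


translate([402, 356, 0]) cylinder(h = 17, r = 170);
translate([402, 356, 17]) cylinder(h = 82, r = 41);
translate([402, 356, 99]) cylinder(h = 17, r = 170);


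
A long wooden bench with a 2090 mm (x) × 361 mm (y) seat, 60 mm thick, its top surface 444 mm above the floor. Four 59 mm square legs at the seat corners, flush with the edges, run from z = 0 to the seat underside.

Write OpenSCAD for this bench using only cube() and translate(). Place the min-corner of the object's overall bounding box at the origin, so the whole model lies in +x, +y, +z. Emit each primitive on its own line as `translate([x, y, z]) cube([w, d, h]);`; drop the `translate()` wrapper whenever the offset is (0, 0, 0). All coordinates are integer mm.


translate([0, 0, 384]) cube([2090, 361, 60]);
cube([59, 59, 384]);
translate([0, 302, 0]) cube([59, 59, 384]);
translate([2031, 0, 0]) cube([59, 59, 384]);
translate([2031, 302, 0]) cube([59, 59, 384]);


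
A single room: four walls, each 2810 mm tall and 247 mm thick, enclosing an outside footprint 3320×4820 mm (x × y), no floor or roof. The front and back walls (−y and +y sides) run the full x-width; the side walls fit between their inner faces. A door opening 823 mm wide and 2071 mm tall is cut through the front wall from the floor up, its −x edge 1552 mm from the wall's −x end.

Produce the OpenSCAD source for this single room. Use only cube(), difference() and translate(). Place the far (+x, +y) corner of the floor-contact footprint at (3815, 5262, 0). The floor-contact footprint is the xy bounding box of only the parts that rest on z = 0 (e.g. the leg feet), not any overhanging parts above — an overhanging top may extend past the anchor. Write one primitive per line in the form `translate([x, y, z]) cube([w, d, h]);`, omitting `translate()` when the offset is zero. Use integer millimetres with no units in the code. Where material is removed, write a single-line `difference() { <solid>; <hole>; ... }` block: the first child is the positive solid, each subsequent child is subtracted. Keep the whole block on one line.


difference() { translate([495, 442, 0]) cube([3320, 247, 2810]); translate([2047, 442, 0]) cube([823, 247, 2071]); }
translate([495, 5015, 0]) cube([3320, 247, 2810]);
translate([495, 689, 0]) cube([247, 4326, 2810]);
translate([3568, 689, 0]) cube([247, 4326, 2810]);


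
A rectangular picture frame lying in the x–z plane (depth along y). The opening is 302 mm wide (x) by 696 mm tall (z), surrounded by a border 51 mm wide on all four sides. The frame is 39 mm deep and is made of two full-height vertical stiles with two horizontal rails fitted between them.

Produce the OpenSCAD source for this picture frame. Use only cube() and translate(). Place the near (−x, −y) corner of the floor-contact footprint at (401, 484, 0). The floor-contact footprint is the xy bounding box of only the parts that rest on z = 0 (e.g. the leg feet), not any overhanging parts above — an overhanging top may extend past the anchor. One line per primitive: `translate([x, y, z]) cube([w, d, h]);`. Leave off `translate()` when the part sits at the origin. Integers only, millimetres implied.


translate([401, 484, 0]) cube([51, 39, 798]);
translate([754, 484, 0]) cube([51, 39, 798]);
translate([452, 484, 0]) cube([302, 39, 51]);
translate([452, 484, 747]) cube([302, 39, 51]);


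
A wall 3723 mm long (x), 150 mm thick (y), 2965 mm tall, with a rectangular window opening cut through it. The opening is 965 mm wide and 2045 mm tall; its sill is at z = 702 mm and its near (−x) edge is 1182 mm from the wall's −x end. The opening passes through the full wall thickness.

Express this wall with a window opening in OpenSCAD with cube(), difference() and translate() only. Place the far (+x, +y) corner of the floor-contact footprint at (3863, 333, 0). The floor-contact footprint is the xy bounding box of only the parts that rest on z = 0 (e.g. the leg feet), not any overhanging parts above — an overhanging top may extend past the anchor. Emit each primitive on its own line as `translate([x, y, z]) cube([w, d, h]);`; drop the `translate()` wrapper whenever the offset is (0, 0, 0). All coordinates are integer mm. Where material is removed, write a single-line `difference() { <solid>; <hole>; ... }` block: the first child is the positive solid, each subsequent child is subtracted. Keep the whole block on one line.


difference() { translate([140, 183, 0]) cube([3723, 150, 2965]); translate([1322, 183, 702]) cube([965, 150, 2045]); }


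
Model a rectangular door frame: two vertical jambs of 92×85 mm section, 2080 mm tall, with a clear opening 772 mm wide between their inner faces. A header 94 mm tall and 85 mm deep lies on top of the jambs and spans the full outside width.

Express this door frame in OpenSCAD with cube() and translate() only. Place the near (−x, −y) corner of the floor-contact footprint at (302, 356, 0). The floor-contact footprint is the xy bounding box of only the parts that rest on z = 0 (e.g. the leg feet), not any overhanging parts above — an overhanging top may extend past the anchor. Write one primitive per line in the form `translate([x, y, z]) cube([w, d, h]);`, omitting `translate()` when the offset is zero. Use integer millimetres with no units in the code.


translate([302, 356, 0]) cube([92, 85, 2080]);
translate([1166, 356, 0]) cube([92, 85, 2080]);
translate([302, 356, 2080]) cube([956, 85, 94]);


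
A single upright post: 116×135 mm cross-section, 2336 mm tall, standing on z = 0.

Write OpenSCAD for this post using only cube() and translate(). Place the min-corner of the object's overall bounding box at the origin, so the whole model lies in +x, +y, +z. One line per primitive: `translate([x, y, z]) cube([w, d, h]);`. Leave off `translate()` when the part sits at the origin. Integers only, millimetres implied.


cube([116, 135, 2336]);


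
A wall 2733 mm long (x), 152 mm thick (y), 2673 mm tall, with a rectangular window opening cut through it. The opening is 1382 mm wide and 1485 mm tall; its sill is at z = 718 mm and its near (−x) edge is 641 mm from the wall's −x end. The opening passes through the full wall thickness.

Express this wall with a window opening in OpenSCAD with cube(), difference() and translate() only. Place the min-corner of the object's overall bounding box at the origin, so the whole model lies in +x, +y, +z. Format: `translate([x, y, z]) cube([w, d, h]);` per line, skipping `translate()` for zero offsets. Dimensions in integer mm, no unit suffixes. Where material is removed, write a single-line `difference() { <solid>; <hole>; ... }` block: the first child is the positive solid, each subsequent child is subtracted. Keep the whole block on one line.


difference() { cube([2733, 152, 2673]); translate([641, 0, 718]) cube([1382, 152, 1485]); }


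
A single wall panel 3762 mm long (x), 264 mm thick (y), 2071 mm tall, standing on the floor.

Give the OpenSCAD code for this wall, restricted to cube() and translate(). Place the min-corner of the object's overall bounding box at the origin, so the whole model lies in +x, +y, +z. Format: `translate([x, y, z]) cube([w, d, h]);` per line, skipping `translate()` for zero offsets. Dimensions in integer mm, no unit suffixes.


cube([3762, 264, 2071]);


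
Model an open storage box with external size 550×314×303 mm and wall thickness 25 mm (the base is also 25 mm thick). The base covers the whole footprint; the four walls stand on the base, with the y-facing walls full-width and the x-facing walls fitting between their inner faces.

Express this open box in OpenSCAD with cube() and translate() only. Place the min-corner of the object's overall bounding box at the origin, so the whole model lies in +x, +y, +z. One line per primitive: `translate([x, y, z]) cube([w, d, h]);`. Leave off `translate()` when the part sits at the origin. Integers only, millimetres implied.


cube([550, 314, 25]);
translate([0, 0, 25]) cube([550, 25, 278]);
translate([0, 289, 25]) cube([550, 25, 278]);
translate([0, 25, 25]) cube([25, 264, 278]);
translate([525, 25, 25]) cube([25, 264, 278]);


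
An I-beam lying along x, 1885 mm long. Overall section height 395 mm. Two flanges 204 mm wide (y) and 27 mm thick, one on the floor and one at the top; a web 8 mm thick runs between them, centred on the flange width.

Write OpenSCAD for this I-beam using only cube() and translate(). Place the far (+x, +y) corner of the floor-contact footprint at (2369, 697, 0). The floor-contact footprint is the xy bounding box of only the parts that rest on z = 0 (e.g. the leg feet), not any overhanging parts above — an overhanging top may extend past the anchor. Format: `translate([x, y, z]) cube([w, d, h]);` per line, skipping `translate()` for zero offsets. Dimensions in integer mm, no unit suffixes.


translate([484, 493, 0]) cube([1885, 204, 27]);
translate([484, 591, 27]) cube([1885, 8, 341]);
translate([484, 493, 368]) cube([1885, 204, 27]);


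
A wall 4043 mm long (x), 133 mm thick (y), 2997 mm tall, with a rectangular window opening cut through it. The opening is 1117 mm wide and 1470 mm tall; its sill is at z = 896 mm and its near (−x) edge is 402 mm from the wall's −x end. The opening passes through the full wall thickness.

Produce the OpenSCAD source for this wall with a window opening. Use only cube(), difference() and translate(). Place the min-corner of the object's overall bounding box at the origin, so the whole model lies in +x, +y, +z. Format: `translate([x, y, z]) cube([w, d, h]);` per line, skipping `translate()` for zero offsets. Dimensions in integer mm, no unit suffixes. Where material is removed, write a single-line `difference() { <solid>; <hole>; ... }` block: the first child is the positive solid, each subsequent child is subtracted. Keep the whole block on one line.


difference() { cube([4043, 133, 2997]); translate([402, 0, 896]) cube([1117, 133, 1470]); }


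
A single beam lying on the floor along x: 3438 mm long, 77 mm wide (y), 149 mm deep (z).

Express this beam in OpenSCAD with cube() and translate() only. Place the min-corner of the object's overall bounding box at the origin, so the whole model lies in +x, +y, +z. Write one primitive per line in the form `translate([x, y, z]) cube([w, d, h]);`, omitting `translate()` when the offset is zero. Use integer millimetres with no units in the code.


cube([3438, 77, 149]);


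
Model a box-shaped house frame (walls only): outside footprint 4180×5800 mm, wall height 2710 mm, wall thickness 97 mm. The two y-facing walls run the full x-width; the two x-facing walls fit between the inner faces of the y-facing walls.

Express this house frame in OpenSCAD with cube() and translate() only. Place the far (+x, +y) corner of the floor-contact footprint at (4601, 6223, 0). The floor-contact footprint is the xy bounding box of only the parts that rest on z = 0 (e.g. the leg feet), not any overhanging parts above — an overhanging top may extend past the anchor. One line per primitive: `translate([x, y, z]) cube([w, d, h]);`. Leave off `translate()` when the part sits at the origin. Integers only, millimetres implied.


translate([421, 423, 0]) cube([4180, 97, 2710]);
translate([421, 6126, 0]) cube([4180, 97, 2710]);
translate([421, 520, 0]) cube([97, 5606, 2710]);
translate([4504, 520, 0]) cube([97, 5606, 2710]);


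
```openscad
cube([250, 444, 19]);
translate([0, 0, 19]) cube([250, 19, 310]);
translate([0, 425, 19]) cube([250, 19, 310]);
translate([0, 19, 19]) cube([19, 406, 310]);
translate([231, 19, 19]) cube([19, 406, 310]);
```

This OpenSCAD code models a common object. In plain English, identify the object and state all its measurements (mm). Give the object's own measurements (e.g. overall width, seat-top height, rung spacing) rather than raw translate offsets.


An open-topped rectangular box: outside dimensions 250×444×329 mm, with a uniform wall and base thickness of 19 mm. The base is a full 250×444 slab on the floor; four walls sit on top of the base. The front and back walls (the −y and +y sides) span the full width; the two side walls fit between them.


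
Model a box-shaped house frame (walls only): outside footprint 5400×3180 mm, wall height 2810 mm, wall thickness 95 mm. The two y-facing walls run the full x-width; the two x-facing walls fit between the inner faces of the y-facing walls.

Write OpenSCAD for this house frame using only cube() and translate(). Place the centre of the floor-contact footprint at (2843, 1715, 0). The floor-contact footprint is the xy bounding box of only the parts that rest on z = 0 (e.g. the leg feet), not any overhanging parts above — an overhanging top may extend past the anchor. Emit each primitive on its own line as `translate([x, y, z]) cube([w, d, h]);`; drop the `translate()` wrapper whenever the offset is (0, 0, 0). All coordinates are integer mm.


translate([143, 125, 0]) cube([5400, 95, 2810]);
translate([143, 3210, 0]) cube([5400, 95, 2810]);
translate([143, 220, 0]) cube([95, 2990, 2810]);
translate([5448, 220, 0]) cube([95, 2990, 2810]);


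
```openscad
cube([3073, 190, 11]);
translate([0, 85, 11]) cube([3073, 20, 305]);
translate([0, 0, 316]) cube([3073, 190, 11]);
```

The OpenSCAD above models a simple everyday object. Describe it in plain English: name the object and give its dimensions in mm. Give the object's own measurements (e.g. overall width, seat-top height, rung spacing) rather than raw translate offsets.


An I-beam lying along x, 3073 mm long. Overall section height 327 mm. Two flanges 190 mm wide (y) and 11 mm thick, one on the floor and one at the top; a web 20 mm thick runs between them, centred on the flange width.


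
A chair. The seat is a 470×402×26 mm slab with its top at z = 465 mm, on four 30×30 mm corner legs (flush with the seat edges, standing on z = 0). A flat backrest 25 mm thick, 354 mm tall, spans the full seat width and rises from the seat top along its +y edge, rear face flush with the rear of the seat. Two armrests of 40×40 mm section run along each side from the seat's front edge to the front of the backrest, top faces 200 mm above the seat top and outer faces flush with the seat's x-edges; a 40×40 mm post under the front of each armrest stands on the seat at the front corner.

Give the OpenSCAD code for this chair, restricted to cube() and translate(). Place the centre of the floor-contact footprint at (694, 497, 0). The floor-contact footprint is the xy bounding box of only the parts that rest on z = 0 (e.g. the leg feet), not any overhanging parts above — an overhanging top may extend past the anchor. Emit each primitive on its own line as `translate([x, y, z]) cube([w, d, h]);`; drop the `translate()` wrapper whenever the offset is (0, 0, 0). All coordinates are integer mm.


translate([459, 296, 439]) cube([470, 402, 26]);
translate([459, 296, 0]) cube([30, 30, 439]);
translate([899, 296, 0]) cube([30, 30, 439]);
translate([459, 668, 0]) cube([30, 30, 439]);
translate([899, 668, 0]) cube([30, 30, 439]);
translate([459, 673, 465]) cube([470, 25, 354]);
translate([459, 296, 625]) cube([40, 377, 40]);
translate([889, 296, 625]) cube([40, 377, 40]);
translate([459, 296, 465]) cube([40, 40, 160]);
translate([889, 296, 465]) cube([40, 40, 160]);


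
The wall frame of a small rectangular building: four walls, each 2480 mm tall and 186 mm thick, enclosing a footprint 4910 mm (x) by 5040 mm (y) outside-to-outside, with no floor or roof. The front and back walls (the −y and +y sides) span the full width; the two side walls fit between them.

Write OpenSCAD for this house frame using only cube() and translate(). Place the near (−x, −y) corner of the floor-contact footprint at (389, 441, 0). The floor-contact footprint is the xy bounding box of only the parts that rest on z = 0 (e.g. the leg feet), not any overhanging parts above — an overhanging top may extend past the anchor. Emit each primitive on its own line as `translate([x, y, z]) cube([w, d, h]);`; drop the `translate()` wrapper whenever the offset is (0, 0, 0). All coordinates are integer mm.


translate([389, 441, 0]) cube([4910, 186, 2480]);
translate([389, 5295, 0]) cube([4910, 186, 2480]);
translate([389, 627, 0]) cube([186, 4668, 2480]);
translate([5113, 627, 0]) cube([186, 4668, 2480]);


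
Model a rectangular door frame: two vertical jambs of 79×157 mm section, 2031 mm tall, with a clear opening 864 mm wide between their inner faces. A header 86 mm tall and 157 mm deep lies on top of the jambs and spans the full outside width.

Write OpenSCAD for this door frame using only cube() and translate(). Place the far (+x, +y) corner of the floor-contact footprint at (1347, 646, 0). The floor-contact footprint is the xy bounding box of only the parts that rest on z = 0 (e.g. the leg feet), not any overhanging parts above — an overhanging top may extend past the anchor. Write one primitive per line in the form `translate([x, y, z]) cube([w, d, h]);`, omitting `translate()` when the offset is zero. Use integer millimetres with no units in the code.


translate([325, 489, 0]) cube([79, 157, 2031]);
translate([1268, 489, 0]) cube([79, 157, 2031]);
translate([325, 489, 2031]) cube([1022, 157, 86]);


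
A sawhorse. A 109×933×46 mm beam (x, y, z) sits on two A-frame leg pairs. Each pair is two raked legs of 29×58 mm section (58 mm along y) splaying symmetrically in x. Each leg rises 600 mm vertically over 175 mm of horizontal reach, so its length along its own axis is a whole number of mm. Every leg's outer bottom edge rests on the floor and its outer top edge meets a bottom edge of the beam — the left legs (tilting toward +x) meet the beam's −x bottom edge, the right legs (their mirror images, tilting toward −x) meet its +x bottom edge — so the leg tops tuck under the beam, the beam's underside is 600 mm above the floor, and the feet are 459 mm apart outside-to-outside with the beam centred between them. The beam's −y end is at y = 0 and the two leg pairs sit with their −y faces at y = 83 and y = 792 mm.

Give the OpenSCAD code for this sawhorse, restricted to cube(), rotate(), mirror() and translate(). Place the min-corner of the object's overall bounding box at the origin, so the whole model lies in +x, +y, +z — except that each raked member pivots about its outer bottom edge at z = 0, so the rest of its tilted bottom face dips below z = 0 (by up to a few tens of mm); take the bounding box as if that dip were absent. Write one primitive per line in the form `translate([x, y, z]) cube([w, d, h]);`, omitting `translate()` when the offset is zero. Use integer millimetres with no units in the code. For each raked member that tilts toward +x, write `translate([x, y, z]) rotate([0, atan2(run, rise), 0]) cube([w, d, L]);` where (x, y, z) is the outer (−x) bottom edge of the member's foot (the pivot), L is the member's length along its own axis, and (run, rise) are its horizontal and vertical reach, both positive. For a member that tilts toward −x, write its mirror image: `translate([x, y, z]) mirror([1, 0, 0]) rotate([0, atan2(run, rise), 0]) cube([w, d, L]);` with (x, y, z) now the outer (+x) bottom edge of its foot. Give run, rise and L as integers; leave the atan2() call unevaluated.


// leg length = √(175² + 600²) = 625
// right-leg outer foot x = 2·175 + 109 = 459
// beam min-corner = (175, 0, 600)
translate([175, 0, 600]) cube([109, 933, 46]);
translate([0, 83, 0]) rotate([0, atan2(175, 600), 0]) cube([29, 58, 625]);
translate([459, 83, 0]) mirror([1, 0, 0]) rotate([0, atan2(175, 600), 0]) cube([29, 58, 625]);
translate([0, 792, 0]) rotate([0, atan2(175, 600), 0]) cube([29, 58, 625]);
translate([459, 792, 0]) mirror([1, 0, 0]) rotate([0, atan2(175, 600), 0]) cube([29, 58, 625]);


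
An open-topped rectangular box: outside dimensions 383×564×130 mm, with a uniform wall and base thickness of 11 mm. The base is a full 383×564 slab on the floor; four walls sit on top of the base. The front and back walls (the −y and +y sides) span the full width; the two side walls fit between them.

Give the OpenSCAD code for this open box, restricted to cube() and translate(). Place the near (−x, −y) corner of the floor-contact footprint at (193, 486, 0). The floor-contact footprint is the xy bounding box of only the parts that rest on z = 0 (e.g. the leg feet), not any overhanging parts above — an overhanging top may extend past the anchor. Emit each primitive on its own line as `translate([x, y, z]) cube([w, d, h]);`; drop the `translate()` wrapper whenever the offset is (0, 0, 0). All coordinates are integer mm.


translate([193, 486, 0]) cube([383, 564, 11]);
translate([193, 486, 11]) cube([383, 11, 119]);
translate([193, 1039, 11]) cube([383, 11, 119]);
translate([193, 497, 11]) cube([11, 542, 119]);
translate([565, 497, 11]) cube([11, 542, 119]);


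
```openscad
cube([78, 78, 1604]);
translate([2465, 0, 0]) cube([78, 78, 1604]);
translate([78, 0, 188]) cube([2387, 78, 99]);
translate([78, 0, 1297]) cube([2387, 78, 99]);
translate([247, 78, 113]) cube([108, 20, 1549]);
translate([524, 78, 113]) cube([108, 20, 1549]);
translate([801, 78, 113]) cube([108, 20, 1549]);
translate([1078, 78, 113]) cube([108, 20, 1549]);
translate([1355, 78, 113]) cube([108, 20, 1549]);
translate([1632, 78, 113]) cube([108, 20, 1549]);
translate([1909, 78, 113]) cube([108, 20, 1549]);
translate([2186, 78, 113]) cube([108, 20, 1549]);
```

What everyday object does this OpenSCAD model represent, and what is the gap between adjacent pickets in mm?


A fence section. The picket gap is 169 mm.

Two posts, two rails, 8 pickets — a fence section. Span 2387 mm holds 8 pickets of 108 mm with 9 equal gaps: ⌊(2387 − 8·108) / 9⌋ = 169 mm.
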